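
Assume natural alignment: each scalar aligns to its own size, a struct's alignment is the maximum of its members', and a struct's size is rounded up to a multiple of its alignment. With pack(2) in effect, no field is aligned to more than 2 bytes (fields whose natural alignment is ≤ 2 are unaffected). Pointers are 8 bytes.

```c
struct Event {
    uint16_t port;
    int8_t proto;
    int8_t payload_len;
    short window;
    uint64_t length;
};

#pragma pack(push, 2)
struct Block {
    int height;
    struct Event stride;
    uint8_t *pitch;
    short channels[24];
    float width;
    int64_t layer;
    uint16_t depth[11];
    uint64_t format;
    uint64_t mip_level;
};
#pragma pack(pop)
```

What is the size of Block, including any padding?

126

Event: port at 0 (size 2, align 2) → ends 2; proto at 2 (size 1, align 1) → ends 3; payload_len at 3 (size 1, align 1) → ends 4; window at 4 (size 2, align 2) → ends 6; pad 2 to align 8 for length; length at 8 (size 8, align 8) → ends 16; total 16 bytes, alignment 8
height at 0 (size 4, align 2) → ends 4
stride at 4 (size 16, align 2) → ends 20
pitch at 20 (size 8, align 2) → ends 28
channels at 28 (size 48, align 2) → ends 76
width at 76 (size 4, align 2) → ends 80
layer at 80 (size 8, align 2) → ends 88
depth at 88 (size 22, align 2) → ends 110
format at 110 (size 8, align 2) → ends 118
mip_level at 118 (size 8, align 2) → ends 126
total 126 bytes, alignment 2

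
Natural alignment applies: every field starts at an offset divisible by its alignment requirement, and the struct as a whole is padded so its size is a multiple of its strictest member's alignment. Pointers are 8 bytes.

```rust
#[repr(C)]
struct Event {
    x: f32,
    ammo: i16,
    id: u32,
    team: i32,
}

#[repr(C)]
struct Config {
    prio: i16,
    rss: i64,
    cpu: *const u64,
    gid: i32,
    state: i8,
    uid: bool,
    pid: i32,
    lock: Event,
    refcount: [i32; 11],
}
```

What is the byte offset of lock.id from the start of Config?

Event: @0: x [4B, align 4] → 4; @4: ammo [2B, align 2] → 6; +2 pad (align 4); @8: id [4B, align 4] → 12; @12: team [4B, align 4] → 16; size 16, align 4
@0: prio [2B, align 2] → 2
+6 pad (align 8)
@8: rss [8B, align 8] → 16
@16: cpu [8B, align 8] → 24
@24: gid [4B, align 4] → 28
@28: state [1B, align 1] → 29
@29: uid [1B, align 1] → 30
+2 pad (align 4)
@32: pid [4B, align 4] → 36
@36: lock [16B, align 4] → 52
within Event: id at 8
36 + 8 = 44

44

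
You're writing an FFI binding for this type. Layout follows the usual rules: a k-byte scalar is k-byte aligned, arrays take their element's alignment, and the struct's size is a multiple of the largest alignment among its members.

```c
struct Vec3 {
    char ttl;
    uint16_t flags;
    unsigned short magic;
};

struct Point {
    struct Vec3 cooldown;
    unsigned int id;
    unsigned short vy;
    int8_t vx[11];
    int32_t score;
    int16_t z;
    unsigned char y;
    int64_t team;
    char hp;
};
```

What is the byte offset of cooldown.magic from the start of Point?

Vec3: @0: ttl [1B, align 1] → 1; +1 pad (align 2); @2: flags [2B, align 2] → 4; @4: magic [2B, align 2] → 6; size 6, align 2
@0: cooldown [6B, align 2] → 6
within Vec3: magic at 4
0 + 4 = 4

4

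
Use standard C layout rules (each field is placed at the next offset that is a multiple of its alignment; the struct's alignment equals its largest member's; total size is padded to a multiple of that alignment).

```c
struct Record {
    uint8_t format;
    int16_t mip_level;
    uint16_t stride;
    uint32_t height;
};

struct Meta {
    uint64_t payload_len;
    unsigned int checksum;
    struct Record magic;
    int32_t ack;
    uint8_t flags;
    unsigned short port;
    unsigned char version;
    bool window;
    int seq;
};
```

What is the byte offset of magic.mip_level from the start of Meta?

14

Record: 0..1  format  (1B, 1-aligned); 1..2  -- padding (1B); 2..4  mip_level  (2B, 2-aligned); 4..6  stride  (2B, 2-aligned); 6..8  -- padding (2B); 8..12  height  (4B, 4-aligned); sizeof = 12, alignof = 4
0..8  payload_len  (8B, 8-aligned)
8..12  checksum  (4B, 4-aligned)
12..24  magic  (12B, 4-aligned)
within Record: mip_level at 2
12 + 2 = 14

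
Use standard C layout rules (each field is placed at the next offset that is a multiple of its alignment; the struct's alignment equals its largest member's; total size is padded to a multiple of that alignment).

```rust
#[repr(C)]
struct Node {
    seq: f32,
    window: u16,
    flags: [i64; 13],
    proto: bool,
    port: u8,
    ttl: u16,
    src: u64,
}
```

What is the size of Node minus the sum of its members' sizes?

seq at 0 (size 4, align 4) → ends 4
window at 4 (size 2, align 2) → ends 6
pad 2 to align 8 for flags
flags at 8 (size 104, align 8) → ends 112
proto at 112 (size 1, align 1) → ends 113
port at 113 (size 1, align 1) → ends 114
ttl at 114 (size 2, align 2) → ends 116
pad 4 to align 8 for src
src at 120 (size 8, align 8) → ends 128
total 128 bytes, alignment 8
data bytes 122, size 128 → padding 6

6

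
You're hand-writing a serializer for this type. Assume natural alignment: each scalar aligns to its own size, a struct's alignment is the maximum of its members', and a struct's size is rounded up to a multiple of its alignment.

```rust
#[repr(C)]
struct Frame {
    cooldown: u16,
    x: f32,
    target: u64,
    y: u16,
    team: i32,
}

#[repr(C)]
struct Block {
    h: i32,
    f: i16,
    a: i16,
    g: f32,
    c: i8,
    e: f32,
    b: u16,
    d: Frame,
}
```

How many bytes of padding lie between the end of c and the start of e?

Frame: @0: cooldown [2B, align 2] → 2; +2 pad (align 4); @4: x [4B, align 4] → 8; @8: target [8B, align 8] → 16; @16: y [2B, align 2] → 18; +2 pad (align 4); @20: team [4B, align 4] → 24; size 24, align 8
@0: h [4B, align 4] → 4
@4: f [2B, align 2] → 6
@6: a [2B, align 2] → 8
@8: g [4B, align 4] → 12
@12: c [1B, align 1] → 13
+3 pad (align 4)
@16: e [4B, align 4] → 20

3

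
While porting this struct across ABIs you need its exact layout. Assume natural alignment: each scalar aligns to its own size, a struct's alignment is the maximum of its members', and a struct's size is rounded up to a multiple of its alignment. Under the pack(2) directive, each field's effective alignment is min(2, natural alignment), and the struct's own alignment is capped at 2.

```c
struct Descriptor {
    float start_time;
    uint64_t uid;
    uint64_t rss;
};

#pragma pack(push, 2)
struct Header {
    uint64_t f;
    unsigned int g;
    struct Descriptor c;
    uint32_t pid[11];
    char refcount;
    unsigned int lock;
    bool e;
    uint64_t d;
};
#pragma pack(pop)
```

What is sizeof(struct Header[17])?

Descriptor: start_time at 0 (size 4, align 4) → ends 4; pad 4 to align 8 for uid; uid at 8 (size 8, align 8) → ends 16; rss at 16 (size 8, align 8) → ends 24; total 24 bytes, alignment 8
f at 0 (size 8, align 2) → ends 8
g at 8 (size 4, align 2) → ends 12
c at 12 (size 24, align 2) → ends 36
pid at 36 (size 44, align 2) → ends 80
refcount at 80 (size 1, align 1) → ends 81
pad 1 to align 2 for lock
lock at 82 (size 4, align 2) → ends 86
e at 86 (size 1, align 1) → ends 87
pad 1 to align 2 for d
d at 88 (size 8, align 2) → ends 96
total 96 bytes, alignment 2
array of 17: 17 × 96 = 1632

1632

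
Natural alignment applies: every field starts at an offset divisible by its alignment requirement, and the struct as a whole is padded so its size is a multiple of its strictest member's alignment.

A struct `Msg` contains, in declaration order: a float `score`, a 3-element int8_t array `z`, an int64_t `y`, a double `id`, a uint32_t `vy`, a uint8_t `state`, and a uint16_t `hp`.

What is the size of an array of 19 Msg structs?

608

@0: score [4B, align 4] → 4
@4: z [3B, align 1] → 7
+1 pad (align 8)
@8: y [8B, align 8] → 16
@16: id [8B, align 8] → 24
@24: vy [4B, align 4] → 28
@28: state [1B, align 1] → 29
+1 pad (align 2)
@30: hp [2B, align 2] → 32
size 32, align 8
array of 19: 19 × 32 = 608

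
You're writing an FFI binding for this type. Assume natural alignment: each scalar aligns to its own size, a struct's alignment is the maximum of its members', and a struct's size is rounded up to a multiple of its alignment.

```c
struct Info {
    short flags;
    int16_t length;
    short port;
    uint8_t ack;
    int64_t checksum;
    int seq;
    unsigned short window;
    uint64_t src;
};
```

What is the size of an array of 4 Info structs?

flags at 0 (size 2, align 2) → ends 2
length at 2 (size 2, align 2) → ends 4
port at 4 (size 2, align 2) → ends 6
ack at 6 (size 1, align 1) → ends 7
pad 1 to align 8 for checksum
checksum at 8 (size 8, align 8) → ends 16
seq at 16 (size 4, align 4) → ends 20
window at 20 (size 2, align 2) → ends 22
pad 2 to align 8 for src
src at 24 (size 8, align 8) → ends 32
total 32 bytes, alignment 8
array of 4: 4 × 32 = 128

128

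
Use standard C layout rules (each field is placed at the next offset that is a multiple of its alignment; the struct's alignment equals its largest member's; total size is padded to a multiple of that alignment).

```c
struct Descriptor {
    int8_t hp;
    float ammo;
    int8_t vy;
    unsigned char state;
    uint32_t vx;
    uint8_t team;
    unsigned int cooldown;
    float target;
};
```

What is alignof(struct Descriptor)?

4

member alignments: hp=1, ammo=4, vy=1, state=1, vx=4, team=1, cooldown=4, target=4
max = 4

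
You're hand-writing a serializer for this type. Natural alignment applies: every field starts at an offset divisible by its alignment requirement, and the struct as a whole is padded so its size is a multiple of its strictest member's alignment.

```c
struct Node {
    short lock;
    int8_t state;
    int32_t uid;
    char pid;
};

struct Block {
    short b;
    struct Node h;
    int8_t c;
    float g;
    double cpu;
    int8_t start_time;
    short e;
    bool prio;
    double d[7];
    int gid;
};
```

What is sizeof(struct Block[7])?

728

Node: 0..2  lock  (2B, 2-aligned); 2..3  state  (1B, 1-aligned); 3..4  -- padding (1B); 4..8  uid  (4B, 4-aligned); 8..9  pid  (1B, 1-aligned); 9..12  -- tail padding (3B); sizeof = 12, alignof = 4
0..2  b  (2B, 2-aligned)
2..4  -- padding (2B)
4..16  h  (12B, 4-aligned)
16..17  c  (1B, 1-aligned)
17..20  -- padding (3B)
20..24  g  (4B, 4-aligned)
24..32  cpu  (8B, 8-aligned)
32..33  start_time  (1B, 1-aligned)
33..34  -- padding (1B)
34..36  e  (2B, 2-aligned)
36..37  prio  (1B, 1-aligned)
37..40  -- padding (3B)
40..96  d  (56B, 8-aligned)
96..100  gid  (4B, 4-aligned)
100..104  -- tail padding (4B)
sizeof = 104, alignof = 8
array of 7: 7 × 104 = 728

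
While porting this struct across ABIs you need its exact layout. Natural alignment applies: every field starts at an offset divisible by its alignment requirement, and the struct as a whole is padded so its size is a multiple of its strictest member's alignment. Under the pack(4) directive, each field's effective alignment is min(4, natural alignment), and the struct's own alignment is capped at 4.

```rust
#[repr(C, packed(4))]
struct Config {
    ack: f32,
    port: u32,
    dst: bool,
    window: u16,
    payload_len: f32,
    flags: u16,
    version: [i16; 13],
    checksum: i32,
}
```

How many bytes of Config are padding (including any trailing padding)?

1

@0: ack [4B, align 4] → 4
@4: port [4B, align 4] → 8
@8: dst [1B, align 1] → 9
+1 pad (align 2)
@10: window [2B, align 2] → 12
@12: payload_len [4B, align 4] → 16
@16: flags [2B, align 2] → 18
@18: version [26B, align 2] → 44
@44: checksum [4B, align 4] → 48
size 48, align 4
data bytes 47, size 48 → padding 1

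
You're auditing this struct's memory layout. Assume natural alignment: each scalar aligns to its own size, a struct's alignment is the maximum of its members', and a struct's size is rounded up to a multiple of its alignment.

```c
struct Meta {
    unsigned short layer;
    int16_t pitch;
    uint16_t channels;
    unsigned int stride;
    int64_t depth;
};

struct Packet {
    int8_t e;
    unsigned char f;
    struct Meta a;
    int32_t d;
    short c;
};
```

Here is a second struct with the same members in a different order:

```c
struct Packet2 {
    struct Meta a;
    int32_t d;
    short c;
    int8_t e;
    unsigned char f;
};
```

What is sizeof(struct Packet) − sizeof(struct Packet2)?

Meta: 0..2  layer  (2B, 2-aligned); 2..4  pitch  (2B, 2-aligned); 4..6  channels  (2B, 2-aligned); 6..8  -- padding (2B); 8..12  stride  (4B, 4-aligned); 12..16  -- padding (4B); 16..24  depth  (8B, 8-aligned); sizeof = 24, alignof = 8
0..1  e  (1B, 1-aligned)
1..2  f  (1B, 1-aligned)
2..8  -- padding (6B)
8..32  a  (24B, 8-aligned)
32..36  d  (4B, 4-aligned)
36..38  c  (2B, 2-aligned)
38..40  -- tail padding (2B)
sizeof = 40, alignof = 8
— Packet2 —
0..24  a  (24B, 8-aligned)
24..28  d  (4B, 4-aligned)
28..30  c  (2B, 2-aligned)
30..31  e  (1B, 1-aligned)
31..32  f  (1B, 1-aligned)
sizeof = 32, alignof = 8
40 − 32 = 8

8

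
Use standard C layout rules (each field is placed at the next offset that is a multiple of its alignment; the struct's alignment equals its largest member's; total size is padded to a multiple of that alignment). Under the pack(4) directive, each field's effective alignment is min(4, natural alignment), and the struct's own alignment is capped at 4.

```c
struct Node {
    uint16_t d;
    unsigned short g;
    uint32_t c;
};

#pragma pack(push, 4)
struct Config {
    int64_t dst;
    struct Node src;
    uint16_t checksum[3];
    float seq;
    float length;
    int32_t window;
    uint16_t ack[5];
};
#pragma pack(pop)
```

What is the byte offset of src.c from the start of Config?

12

Node: d at 0 (size 2, align 2) → ends 2; g at 2 (size 2, align 2) → ends 4; c at 4 (size 4, align 4) → ends 8; total 8 bytes, alignment 4
dst at 0 (size 8, align 4) → ends 8
src at 8 (size 8, align 4) → ends 16
within Node: c at 4
8 + 4 = 12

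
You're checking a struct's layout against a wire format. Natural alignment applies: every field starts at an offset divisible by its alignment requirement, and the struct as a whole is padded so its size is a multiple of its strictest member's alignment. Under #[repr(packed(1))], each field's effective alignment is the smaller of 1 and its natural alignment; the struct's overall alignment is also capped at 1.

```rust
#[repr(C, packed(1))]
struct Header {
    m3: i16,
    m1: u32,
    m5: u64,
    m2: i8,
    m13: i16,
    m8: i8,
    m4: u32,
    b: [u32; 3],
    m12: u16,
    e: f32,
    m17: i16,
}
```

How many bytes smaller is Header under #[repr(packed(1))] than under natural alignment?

natural layout:
  @0: m3 [2B, align 2] → 2
  +2 pad (align 4)
  @4: m1 [4B, align 4] → 8
  @8: m5 [8B, align 8] → 16
  @16: m2 [1B, align 1] → 17
  +1 pad (align 2)
  @18: m13 [2B, align 2] → 20
  @20: m8 [1B, align 1] → 21
  +3 pad (align 4)
  @24: m4 [4B, align 4] → 28
  @28: b [12B, align 4] → 40
  @40: m12 [2B, align 2] → 42
  +2 pad (align 4)
  @44: e [4B, align 4] → 48
  @48: m17 [2B, align 2] → 50
  +6 tail pad (align 8)
  size 56, align 8
packed(1) layout:
  @0: m3 [2B, align 1] → 2
  @2: m1 [4B, align 1] → 6
  @6: m5 [8B, align 1] → 14
  @14: m2 [1B, align 1] → 15
  @15: m13 [2B, align 1] → 17
  @17: m8 [1B, align 1] → 18
  @18: m4 [4B, align 1] → 22
  @22: b [12B, align 1] → 34
  @34: m12 [2B, align 1] → 36
  @36: e [4B, align 1] → 40
  @40: m17 [2B, align 1] → 42
  size 42, align 1
56 − 42 = 14

14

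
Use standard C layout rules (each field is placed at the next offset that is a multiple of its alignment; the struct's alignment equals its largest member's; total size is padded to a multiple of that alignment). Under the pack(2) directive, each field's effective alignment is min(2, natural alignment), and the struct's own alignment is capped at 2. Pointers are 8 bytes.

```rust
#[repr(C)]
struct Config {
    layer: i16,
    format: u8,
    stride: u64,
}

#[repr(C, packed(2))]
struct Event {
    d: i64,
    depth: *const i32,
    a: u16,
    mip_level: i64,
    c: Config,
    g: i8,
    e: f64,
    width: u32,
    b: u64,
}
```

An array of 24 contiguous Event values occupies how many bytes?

Config: @0: layer [2B, align 2] → 2; @2: format [1B, align 1] → 3; +5 pad (align 8); @8: stride [8B, align 8] → 16; size 16, align 8
@0: d [8B, align 2] → 8
@8: depth [8B, align 2] → 16
@16: a [2B, align 2] → 18
@18: mip_level [8B, align 2] → 26
@26: c [16B, align 2] → 42
@42: g [1B, align 1] → 43
+1 pad (align 2)
@44: e [8B, align 2] → 52
@52: width [4B, align 2] → 56
@56: b [8B, align 2] → 64
size 64, align 2
array of 24: 24 × 64 = 1536

1536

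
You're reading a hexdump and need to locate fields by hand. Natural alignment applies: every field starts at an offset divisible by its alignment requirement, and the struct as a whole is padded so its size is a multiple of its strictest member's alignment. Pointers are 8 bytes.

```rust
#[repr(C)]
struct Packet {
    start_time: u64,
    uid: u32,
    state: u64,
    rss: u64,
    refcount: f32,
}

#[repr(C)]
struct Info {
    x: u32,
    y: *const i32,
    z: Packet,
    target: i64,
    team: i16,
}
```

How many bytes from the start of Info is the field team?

64

Packet: start_time at 0 (size 8, align 8) → ends 8; uid at 8 (size 4, align 4) → ends 12; pad 4 to align 8 for state; state at 16 (size 8, align 8) → ends 24; rss at 24 (size 8, align 8) → ends 32; refcount at 32 (size 4, align 4) → ends 36; tail pad 4 to reach multiple of 8; total 40 bytes, alignment 8
x at 0 (size 4, align 4) → ends 4
pad 4 to align 8 for y
y at 8 (size 8, align 8) → ends 16
z at 16 (size 40, align 8) → ends 56
target at 56 (size 8, align 8) → ends 64
team at 64 (size 2, align 2) → ends 66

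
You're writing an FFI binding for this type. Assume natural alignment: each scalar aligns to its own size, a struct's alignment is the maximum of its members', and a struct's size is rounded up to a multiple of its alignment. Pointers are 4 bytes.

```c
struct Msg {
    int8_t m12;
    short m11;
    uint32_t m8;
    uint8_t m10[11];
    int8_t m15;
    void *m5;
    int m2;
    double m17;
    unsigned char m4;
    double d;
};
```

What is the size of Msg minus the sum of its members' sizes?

@0: m12 [1B, align 1] → 1
+1 pad (align 2)
@2: m11 [2B, align 2] → 4
@4: m8 [4B, align 4] → 8
@8: m10 [11B, align 1] → 19
@19: m15 [1B, align 1] → 20
@20: m5 [4B, align 4] → 24
@24: m2 [4B, align 4] → 28
+4 pad (align 8)
@32: m17 [8B, align 8] → 40
@40: m4 [1B, align 1] → 41
+7 pad (align 8)
@48: d [8B, align 8] → 56
size 56, align 8
data bytes 44, size 56 → padding 12

12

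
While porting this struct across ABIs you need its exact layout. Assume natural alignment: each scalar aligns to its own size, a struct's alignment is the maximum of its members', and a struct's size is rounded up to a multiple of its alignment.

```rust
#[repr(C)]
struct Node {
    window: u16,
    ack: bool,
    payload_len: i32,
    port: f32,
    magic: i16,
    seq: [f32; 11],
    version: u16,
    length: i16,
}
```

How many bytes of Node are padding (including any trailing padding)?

3

0..2  window  (2B, 2-aligned)
2..3  ack  (1B, 1-aligned)
3..4  -- padding (1B)
4..8  payload_len  (4B, 4-aligned)
8..12  port  (4B, 4-aligned)
12..14  magic  (2B, 2-aligned)
14..16  -- padding (2B)
16..60  seq  (44B, 4-aligned)
60..62  version  (2B, 2-aligned)
62..64  length  (2B, 2-aligned)
sizeof = 64, alignof = 4
data bytes 61, size 64 → padding 3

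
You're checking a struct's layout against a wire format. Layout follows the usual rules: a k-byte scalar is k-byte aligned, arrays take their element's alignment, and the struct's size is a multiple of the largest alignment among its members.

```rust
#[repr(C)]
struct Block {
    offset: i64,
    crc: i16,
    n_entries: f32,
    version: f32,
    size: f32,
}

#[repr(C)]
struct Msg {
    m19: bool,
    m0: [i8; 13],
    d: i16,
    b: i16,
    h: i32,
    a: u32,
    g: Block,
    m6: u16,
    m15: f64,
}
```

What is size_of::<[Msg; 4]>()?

Block: offset at 0 (size 8, align 8) → ends 8; crc at 8 (size 2, align 2) → ends 10; pad 2 to align 4 for n_entries; n_entries at 12 (size 4, align 4) → ends 16; version at 16 (size 4, align 4) → ends 20; size at 20 (size 4, align 4) → ends 24; total 24 bytes, alignment 8
m19 at 0 (size 1, align 1) → ends 1
m0 at 1 (size 13, align 1) → ends 14
d at 14 (size 2, align 2) → ends 16
b at 16 (size 2, align 2) → ends 18
pad 2 to align 4 for h
h at 20 (size 4, align 4) → ends 24
a at 24 (size 4, align 4) → ends 28
pad 4 to align 8 for g
g at 32 (size 24, align 8) → ends 56
m6 at 56 (size 2, align 2) → ends 58
pad 6 to align 8 for m15
m15 at 64 (size 8, align 8) → ends 72
total 72 bytes, alignment 8
array of 4: 4 × 72 = 288

288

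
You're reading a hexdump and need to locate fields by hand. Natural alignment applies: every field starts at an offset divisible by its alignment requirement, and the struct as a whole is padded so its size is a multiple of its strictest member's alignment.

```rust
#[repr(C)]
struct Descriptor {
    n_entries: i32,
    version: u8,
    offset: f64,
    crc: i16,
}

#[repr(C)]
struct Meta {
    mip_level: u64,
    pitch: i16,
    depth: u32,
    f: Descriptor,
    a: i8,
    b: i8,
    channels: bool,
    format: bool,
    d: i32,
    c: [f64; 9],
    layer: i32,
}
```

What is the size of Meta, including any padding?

128

Descriptor: 0..4  n_entries  (4B, 4-aligned); 4..5  version  (1B, 1-aligned); 5..8  -- padding (3B); 8..16  offset  (8B, 8-aligned); 16..18  crc  (2B, 2-aligned); 18..24  -- tail padding (6B); sizeof = 24, alignof = 8
0..8  mip_level  (8B, 8-aligned)
8..10  pitch  (2B, 2-aligned)
10..12  -- padding (2B)
12..16  depth  (4B, 4-aligned)
16..40  f  (24B, 8-aligned)
40..41  a  (1B, 1-aligned)
41..42  b  (1B, 1-aligned)
42..43  channels  (1B, 1-aligned)
43..44  format  (1B, 1-aligned)
44..48  d  (4B, 4-aligned)
48..120  c  (72B, 8-aligned)
120..124  layer  (4B, 4-aligned)
124..128  -- tail padding (4B)
sizeof = 128, alignof = 8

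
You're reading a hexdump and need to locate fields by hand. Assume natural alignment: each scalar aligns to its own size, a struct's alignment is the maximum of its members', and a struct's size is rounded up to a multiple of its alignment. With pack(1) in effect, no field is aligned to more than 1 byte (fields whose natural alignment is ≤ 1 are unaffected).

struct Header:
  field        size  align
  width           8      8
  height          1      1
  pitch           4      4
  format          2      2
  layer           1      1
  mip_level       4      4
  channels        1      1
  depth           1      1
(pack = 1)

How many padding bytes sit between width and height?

@0: width [8B, align 1] → 8
@8: height [1B, align 1] → 9

0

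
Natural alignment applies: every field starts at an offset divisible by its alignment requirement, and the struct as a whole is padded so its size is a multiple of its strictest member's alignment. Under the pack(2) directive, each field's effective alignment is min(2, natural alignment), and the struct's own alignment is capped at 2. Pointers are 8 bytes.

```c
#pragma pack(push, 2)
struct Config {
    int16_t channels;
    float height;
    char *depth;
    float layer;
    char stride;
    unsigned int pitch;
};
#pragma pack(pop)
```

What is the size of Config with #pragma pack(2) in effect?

24

@0: channels [2B, align 2] → 2
@2: height [4B, align 2] → 6
@6: depth [8B, align 2] → 14
@14: layer [4B, align 2] → 18
@18: stride [1B, align 1] → 19
+1 pad (align 2)
@20: pitch [4B, align 2] → 24
size 24, align 2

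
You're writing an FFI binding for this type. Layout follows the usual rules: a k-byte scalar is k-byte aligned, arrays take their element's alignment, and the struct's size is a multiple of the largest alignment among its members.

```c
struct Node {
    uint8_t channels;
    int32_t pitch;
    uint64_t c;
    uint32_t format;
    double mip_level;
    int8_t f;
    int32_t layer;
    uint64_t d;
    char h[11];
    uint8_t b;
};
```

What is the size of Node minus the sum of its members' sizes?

14

@0: channels [1B, align 1] → 1
+3 pad (align 4)
@4: pitch [4B, align 4] → 8
@8: c [8B, align 8] → 16
@16: format [4B, align 4] → 20
+4 pad (align 8)
@24: mip_level [8B, align 8] → 32
@32: f [1B, align 1] → 33
+3 pad (align 4)
@36: layer [4B, align 4] → 40
@40: d [8B, align 8] → 48
@48: h [11B, align 1] → 59
@59: b [1B, align 1] → 60
+4 tail pad (align 8)
size 64, align 8
data bytes 50, size 64 → padding 14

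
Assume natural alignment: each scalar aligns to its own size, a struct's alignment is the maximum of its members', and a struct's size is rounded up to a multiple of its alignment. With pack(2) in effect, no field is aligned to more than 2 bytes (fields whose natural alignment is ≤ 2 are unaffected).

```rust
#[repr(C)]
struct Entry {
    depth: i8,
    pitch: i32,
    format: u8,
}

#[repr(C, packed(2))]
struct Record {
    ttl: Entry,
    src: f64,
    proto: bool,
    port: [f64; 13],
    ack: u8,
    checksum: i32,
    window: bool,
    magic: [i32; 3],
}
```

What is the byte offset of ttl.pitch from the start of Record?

Entry: 0..1  depth  (1B, 1-aligned); 1..4  -- padding (3B); 4..8  pitch  (4B, 4-aligned); 8..9  format  (1B, 1-aligned); 9..12  -- tail padding (3B); sizeof = 12, alignof = 4
0..12  ttl  (12B, 2-aligned)
within Entry: pitch at 4
0 + 4 = 4

4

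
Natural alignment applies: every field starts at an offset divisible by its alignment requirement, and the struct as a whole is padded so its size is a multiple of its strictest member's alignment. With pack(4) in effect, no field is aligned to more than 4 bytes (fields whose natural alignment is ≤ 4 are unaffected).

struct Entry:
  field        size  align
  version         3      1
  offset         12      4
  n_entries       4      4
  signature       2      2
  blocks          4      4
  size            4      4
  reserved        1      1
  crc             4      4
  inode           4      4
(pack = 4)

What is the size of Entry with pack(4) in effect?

0..3  version  (3B, 1-aligned)
3..4  -- padding (1B)
4..16  offset  (12B, 4-aligned)
16..20  n_entries  (4B, 4-aligned)
20..22  signature  (2B, 2-aligned)
22..24  -- padding (2B)
24..28  blocks  (4B, 4-aligned)
28..32  size  (4B, 4-aligned)
32..33  reserved  (1B, 1-aligned)
33..36  -- padding (3B)
36..40  crc  (4B, 4-aligned)
40..44  inode  (4B, 4-aligned)
sizeof = 44, alignof = 4

44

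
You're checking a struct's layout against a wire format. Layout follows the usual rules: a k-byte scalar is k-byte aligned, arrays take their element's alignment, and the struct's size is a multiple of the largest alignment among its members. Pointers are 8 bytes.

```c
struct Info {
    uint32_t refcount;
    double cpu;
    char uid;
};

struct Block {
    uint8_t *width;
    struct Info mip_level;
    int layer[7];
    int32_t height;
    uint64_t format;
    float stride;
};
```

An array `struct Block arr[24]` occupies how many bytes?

1920

Info: refcount at 0 (size 4, align 4) → ends 4; pad 4 to align 8 for cpu; cpu at 8 (size 8, align 8) → ends 16; uid at 16 (size 1, align 1) → ends 17; tail pad 7 to reach multiple of 8; total 24 bytes, alignment 8
width at 0 (size 8, align 8) → ends 8
mip_level at 8 (size 24, align 8) → ends 32
layer at 32 (size 28, align 4) → ends 60
height at 60 (size 4, align 4) → ends 64
format at 64 (size 8, align 8) → ends 72
stride at 72 (size 4, align 4) → ends 76
tail pad 4 to reach multiple of 8
total 80 bytes, alignment 8
array of 24: 24 × 80 = 1920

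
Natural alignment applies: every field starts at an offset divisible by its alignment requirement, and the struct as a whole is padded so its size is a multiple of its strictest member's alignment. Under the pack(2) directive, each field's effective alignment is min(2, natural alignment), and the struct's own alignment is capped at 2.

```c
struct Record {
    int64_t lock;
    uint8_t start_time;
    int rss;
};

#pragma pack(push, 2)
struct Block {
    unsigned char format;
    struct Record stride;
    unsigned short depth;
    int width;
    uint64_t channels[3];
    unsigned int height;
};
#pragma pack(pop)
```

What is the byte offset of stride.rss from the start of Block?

14

Record: 0..8  lock  (8B, 8-aligned); 8..9  start_time  (1B, 1-aligned); 9..12  -- padding (3B); 12..16  rss  (4B, 4-aligned); sizeof = 16, alignof = 8
0..1  format  (1B, 1-aligned)
1..2  -- padding (1B)
2..18  stride  (16B, 2-aligned)
within Record: rss at 12
2 + 12 = 14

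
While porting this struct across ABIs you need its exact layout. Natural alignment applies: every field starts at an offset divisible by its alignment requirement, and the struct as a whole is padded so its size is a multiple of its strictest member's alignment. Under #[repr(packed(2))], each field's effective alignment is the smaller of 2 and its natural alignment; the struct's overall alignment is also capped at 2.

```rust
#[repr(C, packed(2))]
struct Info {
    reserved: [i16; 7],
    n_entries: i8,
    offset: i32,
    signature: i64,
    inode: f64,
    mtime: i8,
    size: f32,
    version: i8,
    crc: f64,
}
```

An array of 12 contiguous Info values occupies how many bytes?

0..14  reserved  (14B, 2-aligned)
14..15  n_entries  (1B, 1-aligned)
15..16  -- padding (1B)
16..20  offset  (4B, 2-aligned)
20..28  signature  (8B, 2-aligned)
28..36  inode  (8B, 2-aligned)
36..37  mtime  (1B, 1-aligned)
37..38  -- padding (1B)
38..42  size  (4B, 2-aligned)
42..43  version  (1B, 1-aligned)
43..44  -- padding (1B)
44..52  crc  (8B, 2-aligned)
sizeof = 52, alignof = 2
array of 12: 12 × 52 = 624

624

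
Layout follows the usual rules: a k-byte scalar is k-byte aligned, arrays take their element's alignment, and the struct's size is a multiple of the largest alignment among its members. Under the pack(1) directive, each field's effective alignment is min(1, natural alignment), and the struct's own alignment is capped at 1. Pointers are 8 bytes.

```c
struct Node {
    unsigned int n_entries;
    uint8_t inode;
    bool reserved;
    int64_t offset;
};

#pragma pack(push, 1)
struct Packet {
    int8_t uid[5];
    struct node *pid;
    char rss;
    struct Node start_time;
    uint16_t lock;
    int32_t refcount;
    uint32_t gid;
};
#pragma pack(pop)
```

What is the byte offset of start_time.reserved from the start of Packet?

19

Node: 0..4  n_entries  (4B, 4-aligned); 4..5  inode  (1B, 1-aligned); 5..6  reserved  (1B, 1-aligned); 6..8  -- padding (2B); 8..16  offset  (8B, 8-aligned); sizeof = 16, alignof = 8
0..5  uid  (5B, 1-aligned)
5..13  pid  (8B, 1-aligned)
13..14  rss  (1B, 1-aligned)
14..30  start_time  (16B, 1-aligned)
within Node: reserved at 5
14 + 5 = 19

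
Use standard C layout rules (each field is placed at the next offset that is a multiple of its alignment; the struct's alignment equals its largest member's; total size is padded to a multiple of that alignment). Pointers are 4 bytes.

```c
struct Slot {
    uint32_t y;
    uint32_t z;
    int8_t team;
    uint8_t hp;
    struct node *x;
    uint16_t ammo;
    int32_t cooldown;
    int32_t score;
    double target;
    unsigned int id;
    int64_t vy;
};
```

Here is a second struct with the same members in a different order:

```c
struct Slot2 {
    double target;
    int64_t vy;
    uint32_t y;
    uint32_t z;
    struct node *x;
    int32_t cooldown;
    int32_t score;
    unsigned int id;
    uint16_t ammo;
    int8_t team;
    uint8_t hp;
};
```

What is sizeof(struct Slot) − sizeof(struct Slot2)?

8

0..4  y  (4B, 4-aligned)
4..8  z  (4B, 4-aligned)
8..9  team  (1B, 1-aligned)
9..10  hp  (1B, 1-aligned)
10..12  -- padding (2B)
12..16  x  (4B, 4-aligned)
16..18  ammo  (2B, 2-aligned)
18..20  -- padding (2B)
20..24  cooldown  (4B, 4-aligned)
24..28  score  (4B, 4-aligned)
28..32  -- padding (4B)
32..40  target  (8B, 8-aligned)
40..44  id  (4B, 4-aligned)
44..48  -- padding (4B)
48..56  vy  (8B, 8-aligned)
sizeof = 56, alignof = 8
— Slot2 —
0..8  target  (8B, 8-aligned)
8..16  vy  (8B, 8-aligned)
16..20  y  (4B, 4-aligned)
20..24  z  (4B, 4-aligned)
24..28  x  (4B, 4-aligned)
28..32  cooldown  (4B, 4-aligned)
32..36  score  (4B, 4-aligned)
36..40  id  (4B, 4-aligned)
40..42  ammo  (2B, 2-aligned)
42..43  team  (1B, 1-aligned)
43..44  hp  (1B, 1-aligned)
44..48  -- tail padding (4B)
sizeof = 48, alignof = 8
56 − 48 = 8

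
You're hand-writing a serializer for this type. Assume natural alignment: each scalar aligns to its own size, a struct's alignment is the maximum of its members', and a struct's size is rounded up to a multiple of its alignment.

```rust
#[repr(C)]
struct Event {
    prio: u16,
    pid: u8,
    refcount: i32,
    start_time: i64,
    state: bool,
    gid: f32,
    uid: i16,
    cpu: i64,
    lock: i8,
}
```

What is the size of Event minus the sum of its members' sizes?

@0: prio [2B, align 2] → 2
@2: pid [1B, align 1] → 3
+1 pad (align 4)
@4: refcount [4B, align 4] → 8
@8: start_time [8B, align 8] → 16
@16: state [1B, align 1] → 17
+3 pad (align 4)
@20: gid [4B, align 4] → 24
@24: uid [2B, align 2] → 26
+6 pad (align 8)
@32: cpu [8B, align 8] → 40
@40: lock [1B, align 1] → 41
+7 tail pad (align 8)
size 48, align 8
data bytes 31, size 48 → padding 17

17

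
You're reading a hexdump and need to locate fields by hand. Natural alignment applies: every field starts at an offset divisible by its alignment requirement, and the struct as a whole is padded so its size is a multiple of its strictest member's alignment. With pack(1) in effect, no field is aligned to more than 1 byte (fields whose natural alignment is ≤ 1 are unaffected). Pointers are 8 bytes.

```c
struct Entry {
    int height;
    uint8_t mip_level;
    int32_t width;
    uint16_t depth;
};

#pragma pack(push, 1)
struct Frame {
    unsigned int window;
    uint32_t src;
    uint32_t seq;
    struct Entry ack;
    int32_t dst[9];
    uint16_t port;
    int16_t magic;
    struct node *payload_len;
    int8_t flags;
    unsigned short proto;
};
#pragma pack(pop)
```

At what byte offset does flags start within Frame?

Entry: height at 0 (size 4, align 4) → ends 4; mip_level at 4 (size 1, align 1) → ends 5; pad 3 to align 4 for width; width at 8 (size 4, align 4) → ends 12; depth at 12 (size 2, align 2) → ends 14; tail pad 2 to reach multiple of 4; total 16 bytes, alignment 4
window at 0 (size 4, align 1) → ends 4
src at 4 (size 4, align 1) → ends 8
seq at 8 (size 4, align 1) → ends 12
ack at 12 (size 16, align 1) → ends 28
dst at 28 (size 36, align 1) → ends 64
port at 64 (size 2, align 1) → ends 66
magic at 66 (size 2, align 1) → ends 68
payload_len at 68 (size 8, align 1) → ends 76
flags at 76 (size 1, align 1) → ends 77

76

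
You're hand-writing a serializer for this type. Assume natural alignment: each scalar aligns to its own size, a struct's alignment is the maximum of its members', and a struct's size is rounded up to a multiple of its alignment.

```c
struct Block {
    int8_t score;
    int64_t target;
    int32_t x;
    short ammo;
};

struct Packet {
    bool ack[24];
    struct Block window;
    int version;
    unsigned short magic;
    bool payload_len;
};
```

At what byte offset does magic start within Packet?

Block: score at 0 (size 1, align 1) → ends 1; pad 7 to align 8 for target; target at 8 (size 8, align 8) → ends 16; x at 16 (size 4, align 4) → ends 20; ammo at 20 (size 2, align 2) → ends 22; tail pad 2 to reach multiple of 8; total 24 bytes, alignment 8
ack at 0 (size 24, align 1) → ends 24
window at 24 (size 24, align 8) → ends 48
version at 48 (size 4, align 4) → ends 52
magic at 52 (size 2, align 2) → ends 54

52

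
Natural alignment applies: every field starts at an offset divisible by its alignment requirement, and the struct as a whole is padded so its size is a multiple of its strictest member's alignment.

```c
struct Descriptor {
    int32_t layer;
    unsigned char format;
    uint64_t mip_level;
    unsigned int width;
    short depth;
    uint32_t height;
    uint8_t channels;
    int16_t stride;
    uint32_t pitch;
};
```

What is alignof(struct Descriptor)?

member alignments: layer=4, format=1, mip_level=8, width=4, depth=2, height=4, channels=1, stride=2, pitch=4
max = 8

8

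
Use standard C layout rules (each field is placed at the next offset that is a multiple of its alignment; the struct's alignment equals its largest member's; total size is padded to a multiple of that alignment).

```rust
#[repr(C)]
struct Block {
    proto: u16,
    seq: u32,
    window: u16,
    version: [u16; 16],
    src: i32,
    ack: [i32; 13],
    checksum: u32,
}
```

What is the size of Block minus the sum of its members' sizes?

4

proto at 0 (size 2, align 2) → ends 2
pad 2 to align 4 for seq
seq at 4 (size 4, align 4) → ends 8
window at 8 (size 2, align 2) → ends 10
version at 10 (size 32, align 2) → ends 42
pad 2 to align 4 for src
src at 44 (size 4, align 4) → ends 48
ack at 48 (size 52, align 4) → ends 100
checksum at 100 (size 4, align 4) → ends 104
total 104 bytes, alignment 4
data bytes 100, size 104 → padding 4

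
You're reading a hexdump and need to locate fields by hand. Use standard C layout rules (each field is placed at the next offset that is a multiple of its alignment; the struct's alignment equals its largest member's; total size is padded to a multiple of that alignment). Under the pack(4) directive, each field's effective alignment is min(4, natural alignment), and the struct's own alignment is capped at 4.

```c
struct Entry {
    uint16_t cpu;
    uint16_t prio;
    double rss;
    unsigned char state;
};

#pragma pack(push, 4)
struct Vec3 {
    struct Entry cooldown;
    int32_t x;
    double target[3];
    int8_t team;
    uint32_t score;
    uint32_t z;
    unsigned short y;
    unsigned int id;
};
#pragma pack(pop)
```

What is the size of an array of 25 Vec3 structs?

Entry: cpu at 0 (size 2, align 2) → ends 2; prio at 2 (size 2, align 2) → ends 4; pad 4 to align 8 for rss; rss at 8 (size 8, align 8) → ends 16; state at 16 (size 1, align 1) → ends 17; tail pad 7 to reach multiple of 8; total 24 bytes, alignment 8
cooldown at 0 (size 24, align 4) → ends 24
x at 24 (size 4, align 4) → ends 28
target at 28 (size 24, align 4) → ends 52
team at 52 (size 1, align 1) → ends 53
pad 3 to align 4 for score
score at 56 (size 4, align 4) → ends 60
z at 60 (size 4, align 4) → ends 64
y at 64 (size 2, align 2) → ends 66
pad 2 to align 4 for id
id at 68 (size 4, align 4) → ends 72
total 72 bytes, alignment 4
array of 25: 25 × 72 = 1800

1800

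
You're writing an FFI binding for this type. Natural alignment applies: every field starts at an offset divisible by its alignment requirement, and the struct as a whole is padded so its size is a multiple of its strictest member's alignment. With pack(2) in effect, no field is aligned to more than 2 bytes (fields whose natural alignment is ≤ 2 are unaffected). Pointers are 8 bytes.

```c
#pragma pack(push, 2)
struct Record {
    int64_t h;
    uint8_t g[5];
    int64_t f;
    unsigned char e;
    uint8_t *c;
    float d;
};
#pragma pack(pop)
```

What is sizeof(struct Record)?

0..8  h  (8B, 2-aligned)
8..13  g  (5B, 1-aligned)
13..14  -- padding (1B)
14..22  f  (8B, 2-aligned)
22..23  e  (1B, 1-aligned)
23..24  -- padding (1B)
24..32  c  (8B, 2-aligned)
32..36  d  (4B, 2-aligned)
sizeof = 36, alignof = 2

36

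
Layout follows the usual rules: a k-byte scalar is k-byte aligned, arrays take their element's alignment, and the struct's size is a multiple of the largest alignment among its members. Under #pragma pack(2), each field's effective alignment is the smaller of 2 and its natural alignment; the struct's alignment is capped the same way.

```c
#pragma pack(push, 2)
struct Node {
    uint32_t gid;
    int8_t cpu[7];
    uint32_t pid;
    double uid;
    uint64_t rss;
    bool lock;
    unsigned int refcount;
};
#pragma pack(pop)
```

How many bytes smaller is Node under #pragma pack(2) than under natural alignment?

natural layout:
  gid at 0 (size 4, align 4) → ends 4
  cpu at 4 (size 7, align 1) → ends 11
  pad 1 to align 4 for pid
  pid at 12 (size 4, align 4) → ends 16
  uid at 16 (size 8, align 8) → ends 24
  rss at 24 (size 8, align 8) → ends 32
  lock at 32 (size 1, align 1) → ends 33
  pad 3 to align 4 for refcount
  refcount at 36 (size 4, align 4) → ends 40
  total 40 bytes, alignment 8
packed(2) layout:
  gid at 0 (size 4, align 2) → ends 4
  cpu at 4 (size 7, align 1) → ends 11
  pad 1 to align 2 for pid
  pid at 12 (size 4, align 2) → ends 16
  uid at 16 (size 8, align 2) → ends 24
  rss at 24 (size 8, align 2) → ends 32
  lock at 32 (size 1, align 1) → ends 33
  pad 1 to align 2 for refcount
  refcount at 34 (size 4, align 2) → ends 38
  total 38 bytes, alignment 2
40 − 38 = 2

2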